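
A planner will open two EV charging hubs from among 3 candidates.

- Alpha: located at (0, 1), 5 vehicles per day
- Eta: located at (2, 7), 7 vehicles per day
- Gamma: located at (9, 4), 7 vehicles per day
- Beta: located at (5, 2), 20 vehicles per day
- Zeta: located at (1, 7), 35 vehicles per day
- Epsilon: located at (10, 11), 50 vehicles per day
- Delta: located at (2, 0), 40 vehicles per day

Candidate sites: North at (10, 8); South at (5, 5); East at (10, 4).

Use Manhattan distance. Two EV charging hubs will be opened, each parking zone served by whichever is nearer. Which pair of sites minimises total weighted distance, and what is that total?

Evaluate every pair (each demand assigned to the nearer of the two):
  {North, South}: total = 855
  {South, East}: total = 1027
  {North, East}: total = 1255
Best pair: {North, South} with total 855.

{North, South}, total 855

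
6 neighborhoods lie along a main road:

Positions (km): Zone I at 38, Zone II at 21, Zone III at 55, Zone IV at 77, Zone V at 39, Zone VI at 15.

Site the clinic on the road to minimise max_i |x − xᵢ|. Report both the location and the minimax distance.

The 1-center on a line is the midpoint of the two extreme points: leftmost at 15, rightmost at 77.
Optimal location = (15 + 77)/2 = 46; maximum distance = (77 − 15)/2 = 31.

location 46, max distance 31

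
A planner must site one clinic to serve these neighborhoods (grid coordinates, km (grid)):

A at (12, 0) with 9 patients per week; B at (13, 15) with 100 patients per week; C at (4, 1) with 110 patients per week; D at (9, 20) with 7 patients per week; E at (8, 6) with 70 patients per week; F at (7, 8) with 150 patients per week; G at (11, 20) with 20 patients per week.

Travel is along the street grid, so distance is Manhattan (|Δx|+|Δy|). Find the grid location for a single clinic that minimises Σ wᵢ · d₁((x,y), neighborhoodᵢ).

Manhattan distance separates: Σwᵢ(|x−xᵢ|+|y−yᵢ|) = Σwᵢ|x−xᵢ| + Σwᵢ|y−yᵢ|, so x and y are optimised independently as 1-D weighted medians.
Total weight W = 466; half = 233.
x-coordinate, sorted with cumulative weight:
  x=4 (C, w=110) cum 110
  x=7 (F, w=150) cum 260  ← median
  x=8 (E, w=70) cum 330
  x=9 (D, w=7) cum 337
  x=11 (G, w=20) cum 357
  x=12 (A, w=9) cum 366
  x=13 (B, w=100) cum 466
⇒ x* = 7
y-coordinate, sorted with cumulative weight:
  y=0 (A, w=9) cum 9
  y=1 (C, w=110) cum 119
  y=6 (E, w=70) cum 189
  y=8 (F, w=150) cum 339  ← median
  y=15 (B, w=100) cum 439
  y=20 (D, w=7) cum 446
  y=20 (G, w=20) cum 466
⇒ y* = 8

(7, 8)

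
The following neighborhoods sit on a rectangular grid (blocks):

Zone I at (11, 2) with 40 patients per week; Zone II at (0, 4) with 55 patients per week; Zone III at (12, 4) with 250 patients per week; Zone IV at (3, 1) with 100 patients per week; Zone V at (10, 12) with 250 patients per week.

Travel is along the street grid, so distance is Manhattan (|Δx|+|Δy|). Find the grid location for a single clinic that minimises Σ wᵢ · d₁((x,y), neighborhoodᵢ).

Manhattan distance separates: Σwᵢ(|x−xᵢ|+|y−yᵢ|) = Σwᵢ|x−xᵢ| + Σwᵢ|y−yᵢ|, so x and y are optimised independently as 1-D weighted medians.
Total weight W = 695; half = 347.5.
x-coordinate, sorted with cumulative weight:
  x=0 (Zone II, w=55) cum 55
  x=3 (Zone IV, w=100) cum 155
  x=10 (Zone V, w=250) cum 405  ← median
  x=11 (Zone I, w=40) cum 445
  x=12 (Zone III, w=250) cum 695
⇒ x* = 10
y-coordinate, sorted with cumulative weight:
  y=1 (Zone IV, w=100) cum 100
  y=2 (Zone I, w=40) cum 140
  y=4 (Zone II, w=55) cum 195
  y=4 (Zone III, w=250) cum 445  ← median
  y=12 (Zone V, w=250) cum 695
⇒ y* = 4

(10, 4)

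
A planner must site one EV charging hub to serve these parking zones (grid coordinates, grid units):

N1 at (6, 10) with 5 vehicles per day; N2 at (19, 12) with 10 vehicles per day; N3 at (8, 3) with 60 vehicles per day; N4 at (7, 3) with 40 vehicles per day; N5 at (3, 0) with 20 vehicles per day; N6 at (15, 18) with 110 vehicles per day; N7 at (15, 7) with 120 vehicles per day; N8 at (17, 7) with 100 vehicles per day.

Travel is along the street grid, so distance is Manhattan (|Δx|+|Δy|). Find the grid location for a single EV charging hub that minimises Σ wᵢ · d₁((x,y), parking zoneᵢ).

(15, 7)

Manhattan distance separates: Σwᵢ(|x−xᵢ|+|y−yᵢ|) = Σwᵢ|x−xᵢ| + Σwᵢ|y−yᵢ|, so x and y are optimised independently as 1-D weighted medians.
Total weight W = 465; half = 232.5.
x-coordinate, sorted with cumulative weight:
  x=3 (N5, w=20) cum 20
  x=6 (N1, w=5) cum 25
  x=7 (N4, w=40) cum 65
  x=8 (N3, w=60) cum 125
  x=15 (N6, w=110) cum 235  ← median
  x=15 (N7, w=120) cum 355
  x=17 (N8, w=100) cum 455
  x=19 (N2, w=10) cum 465
⇒ x* = 15
y-coordinate, sorted with cumulative weight:
  y=0 (N5, w=20) cum 20
  y=3 (N3, w=60) cum 80
  y=3 (N4, w=40) cum 120
  y=7 (N7, w=120) cum 240  ← median
  y=7 (N8, w=100) cum 340
  y=10 (N1, w=5) cum 345
  y=12 (N2, w=10) cum 355
  y=18 (N6, w=110) cum 465
⇒ y* = 7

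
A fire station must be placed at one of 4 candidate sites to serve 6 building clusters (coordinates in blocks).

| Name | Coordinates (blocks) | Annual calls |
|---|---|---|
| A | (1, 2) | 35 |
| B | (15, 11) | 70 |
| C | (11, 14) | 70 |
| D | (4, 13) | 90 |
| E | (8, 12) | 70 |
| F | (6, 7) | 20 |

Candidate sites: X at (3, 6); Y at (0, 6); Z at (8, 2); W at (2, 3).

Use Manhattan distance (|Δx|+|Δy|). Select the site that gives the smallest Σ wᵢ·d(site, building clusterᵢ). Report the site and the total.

X, total 4090 blocks

Total weighted distance at each candidate:
  X (3, 6): total = 4090
  Y (0, 6): total = 5015
  Z (8, 2): total = 4605
  W (2, 3): total = 5230
Minimum is at X with total 4090 blocks.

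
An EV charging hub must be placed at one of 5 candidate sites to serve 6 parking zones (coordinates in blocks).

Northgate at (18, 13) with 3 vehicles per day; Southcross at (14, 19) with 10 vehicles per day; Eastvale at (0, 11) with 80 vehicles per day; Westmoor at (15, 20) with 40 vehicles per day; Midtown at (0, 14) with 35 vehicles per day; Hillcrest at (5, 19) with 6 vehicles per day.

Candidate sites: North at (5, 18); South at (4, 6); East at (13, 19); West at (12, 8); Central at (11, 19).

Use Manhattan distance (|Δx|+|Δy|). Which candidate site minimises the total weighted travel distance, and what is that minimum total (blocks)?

North, total 1915 blocks

Total weighted distance at each candidate:
  North (5, 18): total = 1915
  South (4, 6): total = 2517
  East (13, 19): total = 2521
  West (12, 8): total = 2701
  Central (11, 19): total = 2385
Minimum is at North with total 1915 blocks.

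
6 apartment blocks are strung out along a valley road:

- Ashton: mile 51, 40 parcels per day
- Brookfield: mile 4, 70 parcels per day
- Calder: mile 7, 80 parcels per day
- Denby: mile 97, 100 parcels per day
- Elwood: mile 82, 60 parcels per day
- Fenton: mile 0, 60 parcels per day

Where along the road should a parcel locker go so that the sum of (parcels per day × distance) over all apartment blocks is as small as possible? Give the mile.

For a sum of weighted absolute distances on a line, the optimum is the weighted median (not the mean). Total weight W = 410; half-weight = 205.
Sort by position and accumulate weight:
  mile 0 (Fenton, w=60) → cum 60
  mile 4 (Brookfield, w=70) → cum 130
  mile 7 (Calder, w=80) → cum 210  ≥ 205 → median here
  mile 51 (Ashton, w=40) → cum 250
  mile 82 (Elwood, w=60) → cum 310
  mile 97 (Denby, w=100) → cum 410
Optimal location: mile 7.

x = 7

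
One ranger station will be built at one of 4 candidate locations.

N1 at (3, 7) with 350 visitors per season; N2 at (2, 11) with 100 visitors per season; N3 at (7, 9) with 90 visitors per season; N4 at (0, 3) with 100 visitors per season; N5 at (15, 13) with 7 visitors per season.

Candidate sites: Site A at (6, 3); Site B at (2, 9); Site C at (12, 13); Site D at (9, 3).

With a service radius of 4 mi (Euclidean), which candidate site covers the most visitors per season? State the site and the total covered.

Coverage radius r = 4 mi; a point is covered iff (Δx)²+(Δy)² ≤ 4² = 16.
  Site A (6, 3): covers {none} → 0
  Site B (2, 9): covers {N1, N2} → 450
  Site C (12, 13): covers {N5} → 7
  Site D (9, 3): covers {none} → 0
Maximum coverage at Site B: 450 visitors per season.

Site B, covering 450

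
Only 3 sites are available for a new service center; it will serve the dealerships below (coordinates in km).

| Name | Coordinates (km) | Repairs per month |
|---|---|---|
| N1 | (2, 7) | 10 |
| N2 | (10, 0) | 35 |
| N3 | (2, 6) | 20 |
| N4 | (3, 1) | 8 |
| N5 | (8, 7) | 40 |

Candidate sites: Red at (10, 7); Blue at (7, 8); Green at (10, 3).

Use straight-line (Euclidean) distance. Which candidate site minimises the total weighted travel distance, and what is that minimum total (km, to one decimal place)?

Total weighted distance at each candidate:
  Red (10, 7): total = 640.0
  Blue (7, 8): total = 578.8
  Green (10, 3): total = 602.4
Minimum is at Blue with total 578.8 km.

Blue, total 578.8 km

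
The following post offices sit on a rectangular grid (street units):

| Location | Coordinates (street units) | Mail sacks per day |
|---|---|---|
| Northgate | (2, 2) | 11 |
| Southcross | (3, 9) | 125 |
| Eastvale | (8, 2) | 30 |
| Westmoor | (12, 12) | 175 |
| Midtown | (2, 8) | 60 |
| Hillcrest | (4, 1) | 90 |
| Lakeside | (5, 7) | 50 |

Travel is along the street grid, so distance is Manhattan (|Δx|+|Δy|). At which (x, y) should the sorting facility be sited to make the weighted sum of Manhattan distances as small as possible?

(4, 9)

Manhattan distance separates: Σwᵢ(|x−xᵢ|+|y−yᵢ|) = Σwᵢ|x−xᵢ| + Σwᵢ|y−yᵢ|, so x and y are optimised independently as 1-D weighted medians.
Total weight W = 541; half = 270.5.
x-coordinate, sorted with cumulative weight:
  x=2 (Northgate, w=11) cum 11
  x=2 (Midtown, w=60) cum 71
  x=3 (Southcross, w=125) cum 196
  x=4 (Hillcrest, w=90) cum 286  ← median
  x=5 (Lakeside, w=50) cum 336
  x=8 (Eastvale, w=30) cum 366
  x=12 (Westmoor, w=175) cum 541
⇒ x* = 4
y-coordinate, sorted with cumulative weight:
  y=1 (Hillcrest, w=90) cum 90
  y=2 (Northgate, w=11) cum 101
  y=2 (Eastvale, w=30) cum 131
  y=7 (Lakeside, w=50) cum 181
  y=8 (Midtown, w=60) cum 241
  y=9 (Southcross, w=125) cum 366  ← median
  y=12 (Westmoor, w=175) cum 541
⇒ y* = 9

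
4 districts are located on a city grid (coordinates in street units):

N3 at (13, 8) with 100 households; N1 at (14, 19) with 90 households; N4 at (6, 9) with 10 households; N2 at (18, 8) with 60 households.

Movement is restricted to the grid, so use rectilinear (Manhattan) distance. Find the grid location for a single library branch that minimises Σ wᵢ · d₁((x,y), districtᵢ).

Manhattan distance separates: Σwᵢ(|x−xᵢ|+|y−yᵢ|) = Σwᵢ|x−xᵢ| + Σwᵢ|y−yᵢ|, so x and y are optimised independently as 1-D weighted medians.
Total weight W = 260; half = 130.
x-coordinate, sorted with cumulative weight:
  x=6 (N4, w=10) cum 10
  x=13 (N3, w=100) cum 110
  x=14 (N1, w=90) cum 200  ← median
  x=18 (N2, w=60) cum 260
⇒ x* = 14
y-coordinate, sorted with cumulative weight:
  y=8 (N3, w=100) cum 100
  y=8 (N2, w=60) cum 160  ← median
  y=9 (N4, w=10) cum 170
  y=19 (N1, w=90) cum 260
⇒ y* = 8

(14, 8)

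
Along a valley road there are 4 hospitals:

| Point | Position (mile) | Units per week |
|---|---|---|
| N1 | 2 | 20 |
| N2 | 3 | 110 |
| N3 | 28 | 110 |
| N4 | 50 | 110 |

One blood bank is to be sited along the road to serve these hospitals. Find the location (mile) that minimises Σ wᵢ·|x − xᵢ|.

For a sum of weighted absolute distances on a line, the optimum is the weighted median (not the mean). Total weight W = 350; half-weight = 175.
Sort by position and accumulate weight:
  mile 2 (N1, w=20) → cum 20
  mile 3 (N2, w=110) → cum 130
  mile 28 (N3, w=110) → cum 240  ≥ 175 → median here
  mile 50 (N4, w=110) → cum 350
Optimal location: mile 28.

x = 28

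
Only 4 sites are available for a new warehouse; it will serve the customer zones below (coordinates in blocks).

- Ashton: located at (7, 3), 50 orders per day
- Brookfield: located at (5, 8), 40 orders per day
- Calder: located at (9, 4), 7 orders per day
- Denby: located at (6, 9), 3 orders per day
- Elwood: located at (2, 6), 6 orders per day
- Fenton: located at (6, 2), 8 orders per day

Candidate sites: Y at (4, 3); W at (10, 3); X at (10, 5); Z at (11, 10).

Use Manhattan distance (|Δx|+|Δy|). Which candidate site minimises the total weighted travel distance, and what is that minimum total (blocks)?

Total weighted distance at each candidate:
  Y (4, 3): total = 510
  W (10, 3): total = 700
  X (10, 5): total = 718
  Z (11, 10): total = 1126
Minimum is at Y with total 510 blocks.

Y, total 510 blocks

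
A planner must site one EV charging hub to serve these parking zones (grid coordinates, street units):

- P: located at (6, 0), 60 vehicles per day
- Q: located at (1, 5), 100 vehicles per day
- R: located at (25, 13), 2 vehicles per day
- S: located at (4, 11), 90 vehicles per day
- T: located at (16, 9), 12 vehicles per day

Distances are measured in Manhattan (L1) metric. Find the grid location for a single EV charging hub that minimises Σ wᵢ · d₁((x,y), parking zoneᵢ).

Manhattan distance separates: Σwᵢ(|x−xᵢ|+|y−yᵢ|) = Σwᵢ|x−xᵢ| + Σwᵢ|y−yᵢ|, so x and y are optimised independently as 1-D weighted medians.
Total weight W = 264; half = 132.
x-coordinate, sorted with cumulative weight:
  x=1 (Q, w=100) cum 100
  x=4 (S, w=90) cum 190  ← median
  x=6 (P, w=60) cum 250
  x=16 (T, w=12) cum 262
  x=25 (R, w=2) cum 264
⇒ x* = 4
y-coordinate, sorted with cumulative weight:
  y=0 (P, w=60) cum 60
  y=5 (Q, w=100) cum 160  ← median
  y=9 (T, w=12) cum 172
  y=11 (S, w=90) cum 262
  y=13 (R, w=2) cum 264
⇒ y* = 5

(4, 5)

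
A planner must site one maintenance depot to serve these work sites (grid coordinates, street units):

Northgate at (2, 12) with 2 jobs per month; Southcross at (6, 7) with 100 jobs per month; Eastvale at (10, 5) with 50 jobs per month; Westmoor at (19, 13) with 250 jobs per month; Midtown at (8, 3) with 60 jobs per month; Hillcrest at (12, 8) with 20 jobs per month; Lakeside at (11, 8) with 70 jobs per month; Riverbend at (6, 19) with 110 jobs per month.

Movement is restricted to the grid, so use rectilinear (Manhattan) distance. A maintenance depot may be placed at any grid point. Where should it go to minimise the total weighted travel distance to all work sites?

(11, 13)

Manhattan distance separates: Σwᵢ(|x−xᵢ|+|y−yᵢ|) = Σwᵢ|x−xᵢ| + Σwᵢ|y−yᵢ|, so x and y are optimised independently as 1-D weighted medians.
Total weight W = 662; half = 331.
x-coordinate, sorted with cumulative weight:
  x=2 (Northgate, w=2) cum 2
  x=6 (Southcross, w=100) cum 102
  x=6 (Riverbend, w=110) cum 212
  x=8 (Midtown, w=60) cum 272
  x=10 (Eastvale, w=50) cum 322
  x=11 (Lakeside, w=70) cum 392  ← median
  x=12 (Hillcrest, w=20) cum 412
  x=19 (Westmoor, w=250) cum 662
⇒ x* = 11
y-coordinate, sorted with cumulative weight:
  y=3 (Midtown, w=60) cum 60
  y=5 (Eastvale, w=50) cum 110
  y=7 (Southcross, w=100) cum 210
  y=8 (Hillcrest, w=20) cum 230
  y=8 (Lakeside, w=70) cum 300
  y=12 (Northgate, w=2) cum 302
  y=13 (Westmoor, w=250) cum 552  ← median
  y=19 (Riverbend, w=110) cum 662
⇒ y* = 13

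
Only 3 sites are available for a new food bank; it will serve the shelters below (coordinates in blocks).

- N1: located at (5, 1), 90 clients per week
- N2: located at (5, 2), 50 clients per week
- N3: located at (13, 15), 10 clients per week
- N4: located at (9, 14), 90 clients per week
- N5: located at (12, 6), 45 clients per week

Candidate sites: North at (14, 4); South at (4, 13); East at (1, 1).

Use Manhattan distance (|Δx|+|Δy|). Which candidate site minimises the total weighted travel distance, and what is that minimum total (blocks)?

Total weighted distance at each candidate:
  North (14, 4): total = 3280
  South (4, 13): total = 3095
  East (1, 1): total = 3480
Minimum is at South with total 3095 blocks.

South, total 3095 blocks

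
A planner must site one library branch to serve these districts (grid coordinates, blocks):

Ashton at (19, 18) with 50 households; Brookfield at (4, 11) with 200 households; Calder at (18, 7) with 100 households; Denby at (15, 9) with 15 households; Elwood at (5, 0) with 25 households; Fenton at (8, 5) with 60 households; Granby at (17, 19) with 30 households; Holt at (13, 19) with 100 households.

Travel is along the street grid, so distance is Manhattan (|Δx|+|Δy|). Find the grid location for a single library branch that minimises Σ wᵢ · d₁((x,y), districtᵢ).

(13, 11)

Manhattan distance separates: Σwᵢ(|x−xᵢ|+|y−yᵢ|) = Σwᵢ|x−xᵢ| + Σwᵢ|y−yᵢ|, so x and y are optimised independently as 1-D weighted medians.
Total weight W = 580; half = 290.
x-coordinate, sorted with cumulative weight:
  x=4 (Brookfield, w=200) cum 200
  x=5 (Elwood, w=25) cum 225
  x=8 (Fenton, w=60) cum 285
  x=13 (Holt, w=100) cum 385  ← median
  x=15 (Denby, w=15) cum 400
  x=17 (Granby, w=30) cum 430
  x=18 (Calder, w=100) cum 530
  x=19 (Ashton, w=50) cum 580
⇒ x* = 13
y-coordinate, sorted with cumulative weight:
  y=0 (Elwood, w=25) cum 25
  y=5 (Fenton, w=60) cum 85
  y=7 (Calder, w=100) cum 185
  y=9 (Denby, w=15) cum 200
  y=11 (Brookfield, w=200) cum 400  ← median
  y=18 (Ashton, w=50) cum 450
  y=19 (Granby, w=30) cum 480
  y=19 (Holt, w=100) cum 580
⇒ y* = 11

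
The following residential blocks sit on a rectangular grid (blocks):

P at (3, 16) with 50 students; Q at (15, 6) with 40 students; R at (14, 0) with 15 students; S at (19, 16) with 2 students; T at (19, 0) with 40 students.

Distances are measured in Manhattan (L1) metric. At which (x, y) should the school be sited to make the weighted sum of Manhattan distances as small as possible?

(15, 6)

Manhattan distance separates: Σwᵢ(|x−xᵢ|+|y−yᵢ|) = Σwᵢ|x−xᵢ| + Σwᵢ|y−yᵢ|, so x and y are optimised independently as 1-D weighted medians.
Total weight W = 147; half = 73.5.
x-coordinate, sorted with cumulative weight:
  x=3 (P, w=50) cum 50
  x=14 (R, w=15) cum 65
  x=15 (Q, w=40) cum 105  ← median
  x=19 (S, w=2) cum 107
  x=19 (T, w=40) cum 147
⇒ x* = 15
y-coordinate, sorted with cumulative weight:
  y=0 (R, w=15) cum 15
  y=0 (T, w=40) cum 55
  y=6 (Q, w=40) cum 95  ← median
  y=16 (P, w=50) cum 145
  y=16 (S, w=2) cum 147
⇒ y* = 6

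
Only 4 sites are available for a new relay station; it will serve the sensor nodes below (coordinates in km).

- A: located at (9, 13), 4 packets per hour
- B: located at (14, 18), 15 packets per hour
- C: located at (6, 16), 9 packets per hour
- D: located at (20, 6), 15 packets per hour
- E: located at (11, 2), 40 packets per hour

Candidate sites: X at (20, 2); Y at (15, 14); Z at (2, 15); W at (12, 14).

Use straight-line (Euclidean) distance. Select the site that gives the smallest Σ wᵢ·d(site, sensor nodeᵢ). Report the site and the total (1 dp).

Total weighted distance at each candidate:
  X (20, 2): total = 916.7
  Y (15, 14): total = 816.6
  Z (2, 15): total = 1186.1
  W (12, 14): total = 788.0
Minimum is at W with total 788.0 km.

W, total 788.0 km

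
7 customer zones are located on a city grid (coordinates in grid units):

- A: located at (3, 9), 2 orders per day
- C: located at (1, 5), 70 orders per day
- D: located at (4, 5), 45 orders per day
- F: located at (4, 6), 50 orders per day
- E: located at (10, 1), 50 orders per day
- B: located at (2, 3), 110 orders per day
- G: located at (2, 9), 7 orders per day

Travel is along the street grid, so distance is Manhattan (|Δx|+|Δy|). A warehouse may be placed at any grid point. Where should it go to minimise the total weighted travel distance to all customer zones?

(2, 5)

Manhattan distance separates: Σwᵢ(|x−xᵢ|+|y−yᵢ|) = Σwᵢ|x−xᵢ| + Σwᵢ|y−yᵢ|, so x and y are optimised independently as 1-D weighted medians.
Total weight W = 334; half = 167.
x-coordinate, sorted with cumulative weight:
  x=1 (C, w=70) cum 70
  x=2 (B, w=110) cum 180  ← median
  x=2 (G, w=7) cum 187
  x=3 (A, w=2) cum 189
  x=4 (D, w=45) cum 234
  x=4 (F, w=50) cum 284
  x=10 (E, w=50) cum 334
⇒ x* = 2
y-coordinate, sorted with cumulative weight:
  y=1 (E, w=50) cum 50
  y=3 (B, w=110) cum 160
  y=5 (C, w=70) cum 230  ← median
  y=5 (D, w=45) cum 275
  y=6 (F, w=50) cum 325
  y=9 (A, w=2) cum 327
  y=9 (G, w=7) cum 334
⇒ y* = 5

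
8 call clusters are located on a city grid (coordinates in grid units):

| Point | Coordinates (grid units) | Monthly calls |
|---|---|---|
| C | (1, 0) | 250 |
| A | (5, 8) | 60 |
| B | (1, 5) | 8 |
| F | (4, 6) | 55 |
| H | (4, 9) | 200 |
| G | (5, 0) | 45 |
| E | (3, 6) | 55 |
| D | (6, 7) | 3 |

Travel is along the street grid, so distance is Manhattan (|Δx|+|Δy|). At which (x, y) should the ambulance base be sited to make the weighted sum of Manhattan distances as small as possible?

(4, 6)

Manhattan distance separates: Σwᵢ(|x−xᵢ|+|y−yᵢ|) = Σwᵢ|x−xᵢ| + Σwᵢ|y−yᵢ|, so x and y are optimised independently as 1-D weighted medians.
Total weight W = 676; half = 338.
x-coordinate, sorted with cumulative weight:
  x=1 (C, w=250) cum 250
  x=1 (B, w=8) cum 258
  x=3 (E, w=55) cum 313
  x=4 (F, w=55) cum 368  ← median
  x=4 (H, w=200) cum 568
  x=5 (A, w=60) cum 628
  x=5 (G, w=45) cum 673
  x=6 (D, w=3) cum 676
⇒ x* = 4
y-coordinate, sorted with cumulative weight:
  y=0 (C, w=250) cum 250
  y=0 (G, w=45) cum 295
  y=5 (B, w=8) cum 303
  y=6 (F, w=55) cum 358  ← median
  y=6 (E, w=55) cum 413
  y=7 (D, w=3) cum 416
  y=8 (A, w=60) cum 476
  y=9 (H, w=200) cum 676
⇒ y* = 6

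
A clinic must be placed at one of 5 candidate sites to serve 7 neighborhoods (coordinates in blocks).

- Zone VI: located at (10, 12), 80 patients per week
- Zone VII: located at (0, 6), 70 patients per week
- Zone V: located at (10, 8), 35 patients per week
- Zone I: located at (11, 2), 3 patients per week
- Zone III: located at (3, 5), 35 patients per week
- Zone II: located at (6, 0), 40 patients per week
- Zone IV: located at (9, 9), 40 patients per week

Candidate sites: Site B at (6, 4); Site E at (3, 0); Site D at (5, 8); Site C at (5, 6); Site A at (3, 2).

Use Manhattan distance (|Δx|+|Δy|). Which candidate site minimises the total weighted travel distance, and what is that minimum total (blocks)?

Site D, total 2156 blocks

Total weighted distance at each candidate:
  Site B (6, 4): total = 2441
  Site E (3, 0): total = 3600
  Site D (5, 8): total = 2156
  Site C (5, 6): total = 2170
  Site A (3, 2): total = 3154
Minimum is at Site D with total 2156 blocks.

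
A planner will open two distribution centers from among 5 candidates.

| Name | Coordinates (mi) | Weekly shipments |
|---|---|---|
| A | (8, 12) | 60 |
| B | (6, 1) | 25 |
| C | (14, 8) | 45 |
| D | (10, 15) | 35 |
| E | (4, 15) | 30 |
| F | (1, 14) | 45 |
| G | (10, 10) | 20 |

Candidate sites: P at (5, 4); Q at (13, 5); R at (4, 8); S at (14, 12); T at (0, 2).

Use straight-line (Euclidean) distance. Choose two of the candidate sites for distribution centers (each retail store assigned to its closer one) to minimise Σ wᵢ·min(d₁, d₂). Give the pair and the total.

Evaluate every pair (each demand assigned to the nearer of the two):
  {R, S}: total = 1477.7
  {Q, R}: total = 1614.9
  {P, S}: total = 1681.4
  {S, T}: total = 1811.6
  {P, R}: total = 1822.7
  {Q, S}: total = 1873.4
  {R, T}: total = 1902.5
  {P, Q}: total = 2032.1
  {Q, T}: total = 2238.0
  {P, T}: total = 2430.0
Best pair: {R, S} with total 1477.7.

{R, S}, total 1477.7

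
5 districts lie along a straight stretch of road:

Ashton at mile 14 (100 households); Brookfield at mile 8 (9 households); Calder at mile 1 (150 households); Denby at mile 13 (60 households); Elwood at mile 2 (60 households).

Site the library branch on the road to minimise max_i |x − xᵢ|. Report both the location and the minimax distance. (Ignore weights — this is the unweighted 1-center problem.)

location 7.5, max distance 6.5

The 1-center on a line is the midpoint of the two extreme points: leftmost at 1, rightmost at 14.
Optimal location = (1 + 14)/2 = 7.5; maximum distance = (14 − 1)/2 = 6.5.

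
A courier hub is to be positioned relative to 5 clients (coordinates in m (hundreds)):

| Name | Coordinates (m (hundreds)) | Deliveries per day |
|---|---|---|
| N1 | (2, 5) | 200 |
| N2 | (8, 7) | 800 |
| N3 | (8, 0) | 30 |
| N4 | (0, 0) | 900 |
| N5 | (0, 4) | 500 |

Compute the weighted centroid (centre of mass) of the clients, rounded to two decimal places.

(2.90, 3.54)

The minimiser of Σwᵢ‖p−pᵢ‖² is the weighted centroid p* = (Σwᵢpᵢ)/(Σwᵢ).
Σwᵢ = 2430.
Σwᵢxᵢ = 200·2 + 800·8 + 30·8 + 900·0 + 500·0 = 7040.
Σwᵢyᵢ = 200·5 + 800·7 + 30·0 + 900·0 + 500·4 = 8600.
x* = 7040/2430 = 2.90, y* = 8600/2430 = 3.54.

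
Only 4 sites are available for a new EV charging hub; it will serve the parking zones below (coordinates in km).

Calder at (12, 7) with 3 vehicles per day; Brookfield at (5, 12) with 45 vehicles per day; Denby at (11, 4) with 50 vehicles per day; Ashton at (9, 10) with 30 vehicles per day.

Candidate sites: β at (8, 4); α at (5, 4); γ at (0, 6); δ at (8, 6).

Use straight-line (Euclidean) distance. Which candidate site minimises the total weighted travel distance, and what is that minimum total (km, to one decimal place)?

δ, total 618.2 km

Total weighted distance at each candidate:
  β (8, 4): total = 732.0
  α (5, 4): total = 899.2
  γ (0, 6): total = 1242.1
  δ (8, 6): total = 618.2
Minimum is at δ with total 618.2 km.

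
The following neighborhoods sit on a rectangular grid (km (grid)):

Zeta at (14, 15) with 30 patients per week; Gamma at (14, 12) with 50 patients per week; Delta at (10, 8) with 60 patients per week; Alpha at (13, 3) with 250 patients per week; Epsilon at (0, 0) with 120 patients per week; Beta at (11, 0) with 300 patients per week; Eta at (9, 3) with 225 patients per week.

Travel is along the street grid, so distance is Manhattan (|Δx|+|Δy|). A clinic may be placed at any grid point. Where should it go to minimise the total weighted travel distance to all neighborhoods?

Manhattan distance separates: Σwᵢ(|x−xᵢ|+|y−yᵢ|) = Σwᵢ|x−xᵢ| + Σwᵢ|y−yᵢ|, so x and y are optimised independently as 1-D weighted medians.
Total weight W = 1035; half = 517.5.
x-coordinate, sorted with cumulative weight:
  x=0 (Epsilon, w=120) cum 120
  x=9 (Eta, w=225) cum 345
  x=10 (Delta, w=60) cum 405
  x=11 (Beta, w=300) cum 705  ← median
  x=13 (Alpha, w=250) cum 955
  x=14 (Zeta, w=30) cum 985
  x=14 (Gamma, w=50) cum 1035
⇒ x* = 11
y-coordinate, sorted with cumulative weight:
  y=0 (Epsilon, w=120) cum 120
  y=0 (Beta, w=300) cum 420
  y=3 (Alpha, w=250) cum 670  ← median
  y=3 (Eta, w=225) cum 895
  y=8 (Delta, w=60) cum 955
  y=12 (Gamma, w=50) cum 1005
  y=15 (Zeta, w=30) cum 1035
⇒ y* = 3

(11, 3)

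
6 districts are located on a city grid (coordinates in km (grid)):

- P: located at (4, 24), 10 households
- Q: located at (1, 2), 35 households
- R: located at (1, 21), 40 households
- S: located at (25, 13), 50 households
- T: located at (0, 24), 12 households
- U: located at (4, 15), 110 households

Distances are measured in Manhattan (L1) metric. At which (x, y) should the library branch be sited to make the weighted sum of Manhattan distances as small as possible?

(4, 15)

Manhattan distance separates: Σwᵢ(|x−xᵢ|+|y−yᵢ|) = Σwᵢ|x−xᵢ| + Σwᵢ|y−yᵢ|, so x and y are optimised independently as 1-D weighted medians.
Total weight W = 257; half = 128.5.
x-coordinate, sorted with cumulative weight:
  x=0 (T, w=12) cum 12
  x=1 (Q, w=35) cum 47
  x=1 (R, w=40) cum 87
  x=4 (P, w=10) cum 97
  x=4 (U, w=110) cum 207  ← median
  x=25 (S, w=50) cum 257
⇒ x* = 4
y-coordinate, sorted with cumulative weight:
  y=2 (Q, w=35) cum 35
  y=13 (S, w=50) cum 85
  y=15 (U, w=110) cum 195  ← median
  y=21 (R, w=40) cum 235
  y=24 (P, w=10) cum 245
  y=24 (T, w=12) cum 257
⇒ y* = 15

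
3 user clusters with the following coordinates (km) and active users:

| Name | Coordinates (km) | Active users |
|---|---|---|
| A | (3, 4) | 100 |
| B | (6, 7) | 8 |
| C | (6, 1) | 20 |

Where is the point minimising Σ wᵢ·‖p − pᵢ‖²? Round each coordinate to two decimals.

The minimiser of Σwᵢ‖p−pᵢ‖² is the weighted centroid p* = (Σwᵢpᵢ)/(Σwᵢ).
Σwᵢ = 128.
Σwᵢxᵢ = 100·3 + 8·6 + 20·6 = 468.
Σwᵢyᵢ = 100·4 + 8·7 + 20·1 = 476.
x* = 468/128 = 3.66, y* = 476/128 = 3.72.

(3.66, 3.72)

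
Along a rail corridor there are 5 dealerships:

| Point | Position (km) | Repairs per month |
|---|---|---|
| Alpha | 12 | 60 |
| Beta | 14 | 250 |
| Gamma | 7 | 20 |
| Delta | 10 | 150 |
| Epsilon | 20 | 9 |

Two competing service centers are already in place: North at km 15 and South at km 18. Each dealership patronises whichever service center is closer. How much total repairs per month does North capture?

The indifferent point is the midpoint (15+18)/2 = 16.5; dealerships left of it (closer to North at 15) go to North, those right go to South.
  Gamma at 7 (w=20) → North
  Delta at 10 (w=150) → North
  Alpha at 12 (w=60) → North
  Beta at 14 (w=250) → North
  Epsilon at 20 (w=9) → South
North captures 480; South captures 9.

480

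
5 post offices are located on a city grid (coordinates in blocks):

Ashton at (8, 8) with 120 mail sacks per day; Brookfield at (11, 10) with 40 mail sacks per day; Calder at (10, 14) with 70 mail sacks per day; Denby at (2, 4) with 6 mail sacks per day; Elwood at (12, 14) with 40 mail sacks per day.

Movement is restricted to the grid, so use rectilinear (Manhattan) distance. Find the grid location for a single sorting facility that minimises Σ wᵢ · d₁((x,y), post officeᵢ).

(10, 10)

Manhattan distance separates: Σwᵢ(|x−xᵢ|+|y−yᵢ|) = Σwᵢ|x−xᵢ| + Σwᵢ|y−yᵢ|, so x and y are optimised independently as 1-D weighted medians.
Total weight W = 276; half = 138.
x-coordinate, sorted with cumulative weight:
  x=2 (Denby, w=6) cum 6
  x=8 (Ashton, w=120) cum 126
  x=10 (Calder, w=70) cum 196  ← median
  x=11 (Brookfield, w=40) cum 236
  x=12 (Elwood, w=40) cum 276
⇒ x* = 10
y-coordinate, sorted with cumulative weight:
  y=4 (Denby, w=6) cum 6
  y=8 (Ashton, w=120) cum 126
  y=10 (Brookfield, w=40) cum 166  ← median
  y=14 (Calder, w=70) cum 236
  y=14 (Elwood, w=40) cum 276
⇒ y* = 10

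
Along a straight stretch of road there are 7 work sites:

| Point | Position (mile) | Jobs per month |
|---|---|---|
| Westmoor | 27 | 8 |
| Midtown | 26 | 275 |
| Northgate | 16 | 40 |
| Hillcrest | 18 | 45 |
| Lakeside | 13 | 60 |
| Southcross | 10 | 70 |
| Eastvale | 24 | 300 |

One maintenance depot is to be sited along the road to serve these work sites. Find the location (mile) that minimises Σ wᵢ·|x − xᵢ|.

For a sum of weighted absolute distances on a line, the optimum is the weighted median (not the mean). Total weight W = 798; half-weight = 399.
Sort by position and accumulate weight:
  mile 10 (Southcross, w=70) → cum 70
  mile 13 (Lakeside, w=60) → cum 130
  mile 16 (Northgate, w=40) → cum 170
  mile 18 (Hillcrest, w=45) → cum 215
  mile 24 (Eastvale, w=300) → cum 515  ≥ 399 → median here
  mile 26 (Midtown, w=275) → cum 790
  mile 27 (Westmoor, w=8) → cum 798
Optimal location: mile 24.

x = 24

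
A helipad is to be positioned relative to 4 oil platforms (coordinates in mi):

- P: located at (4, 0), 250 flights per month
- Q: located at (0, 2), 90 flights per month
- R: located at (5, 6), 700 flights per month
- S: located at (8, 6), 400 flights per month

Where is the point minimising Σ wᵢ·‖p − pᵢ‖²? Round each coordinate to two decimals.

(5.35, 4.71)

The minimiser of Σwᵢ‖p−pᵢ‖² is the weighted centroid p* = (Σwᵢpᵢ)/(Σwᵢ).
Σwᵢ = 1440.
Σwᵢxᵢ = 250·4 + 90·0 + 700·5 + 400·8 = 7700.
Σwᵢyᵢ = 250·0 + 90·2 + 700·6 + 400·6 = 6780.
x* = 7700/1440 = 5.35, y* = 6780/1440 = 4.71.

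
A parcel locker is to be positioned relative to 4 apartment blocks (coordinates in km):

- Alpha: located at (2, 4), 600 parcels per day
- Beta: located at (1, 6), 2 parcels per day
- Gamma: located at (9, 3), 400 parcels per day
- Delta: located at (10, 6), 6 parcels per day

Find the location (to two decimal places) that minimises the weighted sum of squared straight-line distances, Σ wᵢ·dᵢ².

The minimiser of Σwᵢ‖p−pᵢ‖² is the weighted centroid p* = (Σwᵢpᵢ)/(Σwᵢ).
Σwᵢ = 1008.
Σwᵢxᵢ = 600·2 + 2·1 + 400·9 + 6·10 = 4862.
Σwᵢyᵢ = 600·4 + 2·6 + 400·3 + 6·6 = 3648.
x* = 4862/1008 = 4.82, y* = 3648/1008 = 3.62.

(4.82, 3.62)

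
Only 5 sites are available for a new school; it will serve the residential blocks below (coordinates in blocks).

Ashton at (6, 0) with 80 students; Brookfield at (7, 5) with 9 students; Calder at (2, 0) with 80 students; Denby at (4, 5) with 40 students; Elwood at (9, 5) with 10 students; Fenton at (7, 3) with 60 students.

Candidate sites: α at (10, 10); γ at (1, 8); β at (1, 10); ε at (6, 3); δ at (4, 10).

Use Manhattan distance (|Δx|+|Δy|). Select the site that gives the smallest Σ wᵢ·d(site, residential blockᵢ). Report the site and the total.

ε, total 1097 blocks

Total weighted distance at each candidate:
  α (10, 10): total = 3732
  γ (1, 8): total = 2851
  β (1, 10): total = 3409
  ε (6, 3): total = 1097
  δ (4, 10): total = 2892
Minimum is at ε with total 1097 blocks.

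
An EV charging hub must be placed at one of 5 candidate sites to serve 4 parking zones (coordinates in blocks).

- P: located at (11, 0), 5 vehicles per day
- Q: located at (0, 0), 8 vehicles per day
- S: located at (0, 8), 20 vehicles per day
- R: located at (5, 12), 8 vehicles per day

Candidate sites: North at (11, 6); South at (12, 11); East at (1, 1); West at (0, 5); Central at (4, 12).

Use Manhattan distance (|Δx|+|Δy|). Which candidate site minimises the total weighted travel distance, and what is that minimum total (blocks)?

West, total 276 blocks

Total weighted distance at each candidate:
  North (11, 6): total = 522
  South (12, 11): total = 608
  East (1, 1): total = 351
  West (0, 5): total = 276
  Central (4, 12): total = 391
Minimum is at West with total 276 blocks.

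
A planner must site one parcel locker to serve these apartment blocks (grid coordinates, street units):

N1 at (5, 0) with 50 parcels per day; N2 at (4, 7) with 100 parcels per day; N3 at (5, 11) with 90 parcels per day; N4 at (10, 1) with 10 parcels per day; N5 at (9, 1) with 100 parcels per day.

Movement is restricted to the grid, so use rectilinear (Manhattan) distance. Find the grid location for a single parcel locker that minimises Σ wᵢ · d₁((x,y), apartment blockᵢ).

(5, 7)

Manhattan distance separates: Σwᵢ(|x−xᵢ|+|y−yᵢ|) = Σwᵢ|x−xᵢ| + Σwᵢ|y−yᵢ|, so x and y are optimised independently as 1-D weighted medians.
Total weight W = 350; half = 175.
x-coordinate, sorted with cumulative weight:
  x=4 (N2, w=100) cum 100
  x=5 (N1, w=50) cum 150
  x=5 (N3, w=90) cum 240  ← median
  x=9 (N5, w=100) cum 340
  x=10 (N4, w=10) cum 350
⇒ x* = 5
y-coordinate, sorted with cumulative weight:
  y=0 (N1, w=50) cum 50
  y=1 (N4, w=10) cum 60
  y=1 (N5, w=100) cum 160
  y=7 (N2, w=100) cum 260  ← median
  y=11 (N3, w=90) cum 350
⇒ y* = 7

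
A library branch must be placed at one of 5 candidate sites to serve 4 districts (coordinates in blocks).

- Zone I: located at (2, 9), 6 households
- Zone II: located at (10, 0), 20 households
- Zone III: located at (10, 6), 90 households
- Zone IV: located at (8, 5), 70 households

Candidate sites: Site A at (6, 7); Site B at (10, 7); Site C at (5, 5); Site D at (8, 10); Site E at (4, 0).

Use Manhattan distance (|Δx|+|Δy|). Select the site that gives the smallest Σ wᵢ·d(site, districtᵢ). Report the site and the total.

Site B, total 570 blocks

Total weighted distance at each candidate:
  Site A (6, 7): total = 986
  Site B (10, 7): total = 570
  Site C (5, 5): total = 992
  Site D (8, 10): total = 1172
  Site E (4, 0): total = 1896
Minimum is at Site B with total 570 blocks.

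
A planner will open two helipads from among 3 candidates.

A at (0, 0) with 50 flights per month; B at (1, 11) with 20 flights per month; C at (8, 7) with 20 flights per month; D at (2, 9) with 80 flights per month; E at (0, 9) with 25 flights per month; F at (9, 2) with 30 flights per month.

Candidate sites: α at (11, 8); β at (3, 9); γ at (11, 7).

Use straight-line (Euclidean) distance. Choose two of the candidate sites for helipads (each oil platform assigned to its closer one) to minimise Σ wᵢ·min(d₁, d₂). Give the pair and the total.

{β, γ}, total 907.5

Evaluate every pair (each demand assigned to the nearer of the two):
  {β, γ}: total = 907.5
  {α, β}: total = 938.9
  {α, γ}: total = 2082.8
Best pair: {β, γ} with total 907.5.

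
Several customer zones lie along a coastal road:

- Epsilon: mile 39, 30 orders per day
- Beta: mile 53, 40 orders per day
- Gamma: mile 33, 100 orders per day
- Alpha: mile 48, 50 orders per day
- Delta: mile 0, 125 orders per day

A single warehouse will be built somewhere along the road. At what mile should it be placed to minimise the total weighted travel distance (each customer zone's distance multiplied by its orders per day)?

For a sum of weighted absolute distances on a line, the optimum is the weighted median (not the mean). Total weight W = 345; half-weight = 172.5.
Sort by position and accumulate weight:
  mile 0 (Delta, w=125) → cum 125
  mile 33 (Gamma, w=100) → cum 225  ≥ 172.5 → median here
  mile 39 (Epsilon, w=30) → cum 255
  mile 48 (Alpha, w=50) → cum 305
  mile 53 (Beta, w=40) → cum 345
Optimal location: mile 33.

x = 33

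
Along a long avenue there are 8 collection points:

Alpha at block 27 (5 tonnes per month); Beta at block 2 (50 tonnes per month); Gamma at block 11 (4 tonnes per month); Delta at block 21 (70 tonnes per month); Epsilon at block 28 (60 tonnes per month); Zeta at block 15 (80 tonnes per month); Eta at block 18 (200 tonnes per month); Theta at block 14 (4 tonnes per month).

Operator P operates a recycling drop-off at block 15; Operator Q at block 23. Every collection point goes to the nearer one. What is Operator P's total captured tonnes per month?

338

The indifferent point is the midpoint (15+23)/2 = 19; collection points left of it (closer to Operator P at 15) go to Operator P, those right go to Operator Q.
  Beta at 2 (w=50) → Operator P
  Gamma at 11 (w=4) → Operator P
  Theta at 14 (w=4) → Operator P
  Zeta at 15 (w=80) → Operator P
  Eta at 18 (w=200) → Operator P
  Delta at 21 (w=70) → Operator Q
  Alpha at 27 (w=5) → Operator Q
  Epsilon at 28 (w=60) → Operator Q
Operator P captures 338; Operator Q captures 135.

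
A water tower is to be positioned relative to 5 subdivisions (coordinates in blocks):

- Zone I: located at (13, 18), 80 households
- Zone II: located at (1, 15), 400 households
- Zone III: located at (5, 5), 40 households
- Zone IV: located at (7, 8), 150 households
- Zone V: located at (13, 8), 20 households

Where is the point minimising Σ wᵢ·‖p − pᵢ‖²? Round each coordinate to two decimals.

The minimiser of Σwᵢ‖p−pᵢ‖² is the weighted centroid p* = (Σwᵢpᵢ)/(Σwᵢ).
Σwᵢ = 690.
Σwᵢxᵢ = 80·13 + 400·1 + 40·5 + 150·7 + 20·13 = 2950.
Σwᵢyᵢ = 80·18 + 400·15 + 40·5 + 150·8 + 20·8 = 9000.
x* = 2950/690 = 4.28, y* = 9000/690 = 13.04.

(4.28, 13.04)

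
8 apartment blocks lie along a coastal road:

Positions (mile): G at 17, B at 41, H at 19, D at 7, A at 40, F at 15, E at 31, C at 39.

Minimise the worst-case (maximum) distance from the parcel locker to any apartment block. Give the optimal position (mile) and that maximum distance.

location 24, max distance 17

The 1-center on a line is the midpoint of the two extreme points: leftmost at 7, rightmost at 41.
Optimal location = (7 + 41)/2 = 24; maximum distance = (41 − 7)/2 = 17.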